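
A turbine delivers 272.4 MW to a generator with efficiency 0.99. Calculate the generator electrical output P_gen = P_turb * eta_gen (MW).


P_gen = 272.4 * 0.99 = 269.6760 MW


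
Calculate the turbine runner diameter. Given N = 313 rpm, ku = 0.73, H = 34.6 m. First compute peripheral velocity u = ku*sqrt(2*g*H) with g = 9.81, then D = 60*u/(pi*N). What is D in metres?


u = 0.73 * sqrt(2*9.81*34.6) = 19.0200 m/s
D = 60 * 19.0200 / (pi * 313) = 1.1606 m


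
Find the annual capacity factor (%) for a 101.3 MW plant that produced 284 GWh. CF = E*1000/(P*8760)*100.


CF = 284 * 1000 / (101.3 * 8760) * 100 = 32.0040 %


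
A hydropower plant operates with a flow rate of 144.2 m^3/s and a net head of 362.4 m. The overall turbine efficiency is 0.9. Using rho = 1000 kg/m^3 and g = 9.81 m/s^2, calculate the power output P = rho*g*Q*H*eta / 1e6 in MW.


P = 1000 * 9.81 * 144.2 * 362.4 * 0.9 / 1e6 = 461.3866 MW


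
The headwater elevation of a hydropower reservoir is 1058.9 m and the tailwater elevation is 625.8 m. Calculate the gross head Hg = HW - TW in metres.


Hg = 1058.9 - 625.8 = 433.1000 m


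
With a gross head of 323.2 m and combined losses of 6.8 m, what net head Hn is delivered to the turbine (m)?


Hn = 323.2 - 6.8 = 316.4000 m


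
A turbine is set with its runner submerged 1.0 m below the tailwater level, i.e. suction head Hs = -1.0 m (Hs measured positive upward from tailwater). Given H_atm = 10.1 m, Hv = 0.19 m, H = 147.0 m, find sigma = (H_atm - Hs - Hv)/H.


sigma = (10.1 - (-1.0) - 0.19) / 147.0 = 0.0742


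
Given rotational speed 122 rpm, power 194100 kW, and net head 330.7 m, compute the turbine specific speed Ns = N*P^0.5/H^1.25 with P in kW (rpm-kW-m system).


Ns = 122 * 194100^0.5 / 330.7^1.25 = 38.1136


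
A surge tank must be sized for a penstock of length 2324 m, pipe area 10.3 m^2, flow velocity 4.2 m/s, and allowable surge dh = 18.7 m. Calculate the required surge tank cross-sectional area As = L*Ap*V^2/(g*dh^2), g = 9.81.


As = 2324 * 10.3 * 4.2^2 / (9.81 * 18.7^2) = 123.0891 m^2


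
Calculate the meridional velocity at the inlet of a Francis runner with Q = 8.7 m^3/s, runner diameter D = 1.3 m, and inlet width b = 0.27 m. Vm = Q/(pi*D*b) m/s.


Vm = 8.7 / (pi * 1.3 * 0.27) = 7.8897 m/s


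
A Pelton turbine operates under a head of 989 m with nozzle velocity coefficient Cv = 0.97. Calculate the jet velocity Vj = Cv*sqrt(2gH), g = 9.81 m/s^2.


Vj = 0.97 * sqrt(2*9.81*989) = 135.1199 m/s


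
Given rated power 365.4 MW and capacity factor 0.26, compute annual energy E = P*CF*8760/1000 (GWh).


E = 365.4 * 0.26 * 8760 / 1000 = 832.2350 GWh


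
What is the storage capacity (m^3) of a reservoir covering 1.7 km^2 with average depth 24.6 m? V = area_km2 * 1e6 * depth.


V = 1.7 * 1e6 * 24.6 = 4.1820e+07 m^3


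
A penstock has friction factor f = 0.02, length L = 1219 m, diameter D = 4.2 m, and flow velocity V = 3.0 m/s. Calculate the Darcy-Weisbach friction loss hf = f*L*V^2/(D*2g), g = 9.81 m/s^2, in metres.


hf = 0.02 * 1219 * 3.0^2 / (4.2 * 2 * 9.81) = 2.6627 m


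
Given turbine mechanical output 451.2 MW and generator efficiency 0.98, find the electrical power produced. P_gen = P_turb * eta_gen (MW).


P_gen = 451.2 * 0.98 = 442.1760 MW


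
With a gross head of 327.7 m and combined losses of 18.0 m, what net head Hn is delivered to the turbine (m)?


Hn = 327.7 - 18.0 = 309.7000 m


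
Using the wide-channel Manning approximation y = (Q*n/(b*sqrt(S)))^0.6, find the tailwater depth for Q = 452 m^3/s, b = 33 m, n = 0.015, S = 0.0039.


y = (452 * 0.015 / (33 * 0.0039^0.5))^0.6 = 2.0432 m


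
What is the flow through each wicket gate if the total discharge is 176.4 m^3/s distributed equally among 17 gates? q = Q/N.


q = 176.4 / 17 = 10.3765 m^3/s


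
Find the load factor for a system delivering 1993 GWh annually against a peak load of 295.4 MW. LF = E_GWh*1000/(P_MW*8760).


LF = 1993 * 1000 / (295.4 * 8760) = 0.7702


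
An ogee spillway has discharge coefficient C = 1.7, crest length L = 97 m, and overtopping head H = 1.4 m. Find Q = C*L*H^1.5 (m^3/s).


Q = 1.7 * 97 * 1.4^1.5 = 273.1572 m^3/s


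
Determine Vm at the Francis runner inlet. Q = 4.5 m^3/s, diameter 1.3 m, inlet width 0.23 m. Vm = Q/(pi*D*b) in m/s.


Vm = 4.5 / (pi * 1.3 * 0.23) = 4.7906 m/s


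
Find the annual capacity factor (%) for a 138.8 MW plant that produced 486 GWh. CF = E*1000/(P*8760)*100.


CF = 486 * 1000 / (138.8 * 8760) * 100 = 39.9708 %


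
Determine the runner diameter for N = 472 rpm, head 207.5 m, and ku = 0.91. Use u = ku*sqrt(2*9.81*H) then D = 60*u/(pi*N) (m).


u = 0.91 * sqrt(2*9.81*207.5) = 58.0631 m/s
D = 60 * 58.0631 / (pi * 472) = 2.3494 m


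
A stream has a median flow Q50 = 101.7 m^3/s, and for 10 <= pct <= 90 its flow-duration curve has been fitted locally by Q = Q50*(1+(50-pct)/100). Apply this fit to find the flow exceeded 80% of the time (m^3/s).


Q = 101.7 * (1 + (50 - 80)/100) = 71.1900 m^3/s


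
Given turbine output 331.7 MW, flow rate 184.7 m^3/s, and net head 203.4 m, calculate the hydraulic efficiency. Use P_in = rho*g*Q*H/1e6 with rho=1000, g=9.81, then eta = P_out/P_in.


P_in = 1000 * 9.81 * 184.7 * 203.4 / 1e6 = 368.5419 MW
eta = 331.7 / 368.5419 = 0.9000


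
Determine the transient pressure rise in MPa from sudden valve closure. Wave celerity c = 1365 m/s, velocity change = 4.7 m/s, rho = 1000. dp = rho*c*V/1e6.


dp = 1000 * 1365 * 4.7 / 1e6 = 6.4155 MPa


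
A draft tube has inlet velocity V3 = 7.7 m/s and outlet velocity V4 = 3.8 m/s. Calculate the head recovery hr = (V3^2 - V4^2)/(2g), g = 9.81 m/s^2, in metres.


hr = (7.7^2 - 3.8^2) / (2*9.81) = 2.2859 m


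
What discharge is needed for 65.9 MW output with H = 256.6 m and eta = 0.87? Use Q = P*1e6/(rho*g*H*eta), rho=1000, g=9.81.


Q = 65.9 * 1e6 / (1000 * 9.81 * 256.6 * 0.87) = 30.0913 m^3/s


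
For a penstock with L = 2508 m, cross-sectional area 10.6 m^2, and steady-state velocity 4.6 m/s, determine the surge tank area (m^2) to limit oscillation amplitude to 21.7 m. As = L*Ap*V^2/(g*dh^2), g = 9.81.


As = 2508 * 10.6 * 4.6^2 / (9.81 * 21.7^2) = 121.7757 m^2


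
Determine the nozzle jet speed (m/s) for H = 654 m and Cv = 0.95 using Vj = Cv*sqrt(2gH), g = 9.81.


Vj = 0.95 * sqrt(2*9.81*654) = 107.6123 m/s


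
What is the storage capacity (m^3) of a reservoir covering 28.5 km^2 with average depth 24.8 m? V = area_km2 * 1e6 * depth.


V = 28.5 * 1e6 * 24.8 = 7.0680e+08 m^3


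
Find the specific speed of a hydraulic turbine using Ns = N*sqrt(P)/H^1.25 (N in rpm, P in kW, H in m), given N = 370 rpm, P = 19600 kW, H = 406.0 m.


Ns = 370 * 19600^0.5 / 406.0^1.25 = 28.4232


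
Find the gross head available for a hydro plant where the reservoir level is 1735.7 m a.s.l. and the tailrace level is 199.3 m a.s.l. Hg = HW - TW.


Hg = 1735.7 - 199.3 = 1536.4000 m


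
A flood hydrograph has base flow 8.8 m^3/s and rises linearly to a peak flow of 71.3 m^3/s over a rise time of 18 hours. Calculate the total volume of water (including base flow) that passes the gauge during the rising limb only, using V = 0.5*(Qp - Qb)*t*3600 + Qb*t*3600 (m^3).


V = 0.5*(71.3 - 8.8)*18*3600 + 8.8*18*3600 = 2.5952e+06 m^3


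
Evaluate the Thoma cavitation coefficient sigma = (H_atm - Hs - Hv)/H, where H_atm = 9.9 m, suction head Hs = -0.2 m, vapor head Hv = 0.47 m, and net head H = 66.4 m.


sigma = (9.9 - (-0.2) - 0.47) / 66.4 = 0.1450


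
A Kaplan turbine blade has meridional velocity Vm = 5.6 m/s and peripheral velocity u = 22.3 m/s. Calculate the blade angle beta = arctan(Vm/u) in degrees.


beta = arctan(5.6 / 22.3) = 14.0967 degrees


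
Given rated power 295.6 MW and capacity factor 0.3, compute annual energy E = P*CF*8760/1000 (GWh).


E = 295.6 * 0.3 * 8760 / 1000 = 776.8368 GWh


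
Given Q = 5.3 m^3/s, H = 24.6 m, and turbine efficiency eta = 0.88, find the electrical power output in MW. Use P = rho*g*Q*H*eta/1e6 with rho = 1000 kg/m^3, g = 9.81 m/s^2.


P = 1000 * 9.81 * 5.3 * 24.6 * 0.88 / 1e6 = 1.1255 MW


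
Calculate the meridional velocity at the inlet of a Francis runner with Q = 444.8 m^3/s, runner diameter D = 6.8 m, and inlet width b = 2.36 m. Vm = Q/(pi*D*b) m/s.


Vm = 444.8 / (pi * 6.8 * 2.36) = 8.8225 m/s


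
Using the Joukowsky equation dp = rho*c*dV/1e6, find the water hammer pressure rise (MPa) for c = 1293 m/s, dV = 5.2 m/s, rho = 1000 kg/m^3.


dp = 1000 * 1293 * 5.2 / 1e6 = 6.7236 MPa


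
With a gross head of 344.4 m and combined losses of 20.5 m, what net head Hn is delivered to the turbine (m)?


Hn = 344.4 - 20.5 = 323.9000 m


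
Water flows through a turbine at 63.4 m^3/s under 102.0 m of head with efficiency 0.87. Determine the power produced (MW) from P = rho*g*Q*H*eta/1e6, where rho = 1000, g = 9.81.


P = 1000 * 9.81 * 63.4 * 102.0 * 0.87 / 1e6 = 55.1922 MW


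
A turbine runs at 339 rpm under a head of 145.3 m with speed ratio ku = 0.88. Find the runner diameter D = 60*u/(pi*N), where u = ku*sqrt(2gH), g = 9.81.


u = 0.88 * sqrt(2*9.81*145.3) = 46.9856 m/s
D = 60 * 46.9856 / (pi * 339) = 2.6471 m


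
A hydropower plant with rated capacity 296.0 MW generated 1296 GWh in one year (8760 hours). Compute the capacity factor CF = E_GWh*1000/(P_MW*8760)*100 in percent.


CF = 1296 * 1000 / (296.0 * 8760) * 100 = 49.9815 %


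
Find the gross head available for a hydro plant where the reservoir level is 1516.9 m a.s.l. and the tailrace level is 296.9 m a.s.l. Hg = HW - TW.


Hg = 1516.9 - 296.9 = 1220.0000 m


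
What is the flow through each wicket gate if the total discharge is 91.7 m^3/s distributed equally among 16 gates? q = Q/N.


q = 91.7 / 16 = 5.7313 m^3/s


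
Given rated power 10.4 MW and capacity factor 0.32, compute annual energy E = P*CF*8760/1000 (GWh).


E = 10.4 * 0.32 * 8760 / 1000 = 29.1533 GWh


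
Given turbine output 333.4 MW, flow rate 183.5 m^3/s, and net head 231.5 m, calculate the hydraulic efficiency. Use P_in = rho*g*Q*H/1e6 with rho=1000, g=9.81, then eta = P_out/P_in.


P_in = 1000 * 9.81 * 183.5 * 231.5 / 1e6 = 416.7313 MW
eta = 333.4 / 416.7313 = 0.8000


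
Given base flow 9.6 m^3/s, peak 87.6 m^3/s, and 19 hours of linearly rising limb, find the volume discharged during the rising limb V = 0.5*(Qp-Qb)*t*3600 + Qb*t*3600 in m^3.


V = 0.5*(87.6 - 9.6)*19*3600 + 9.6*19*3600 = 3.3242e+06 m^3


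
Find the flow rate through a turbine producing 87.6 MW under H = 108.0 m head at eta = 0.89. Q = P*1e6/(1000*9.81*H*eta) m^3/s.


Q = 87.6 * 1e6 / (1000 * 9.81 * 108.0 * 0.89) = 92.9012 m^3/s


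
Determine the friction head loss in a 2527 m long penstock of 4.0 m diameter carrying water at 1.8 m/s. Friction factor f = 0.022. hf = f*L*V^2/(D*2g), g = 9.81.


hf = 0.022 * 2527 * 1.8^2 / (4.0 * 2 * 9.81) = 2.2952 m


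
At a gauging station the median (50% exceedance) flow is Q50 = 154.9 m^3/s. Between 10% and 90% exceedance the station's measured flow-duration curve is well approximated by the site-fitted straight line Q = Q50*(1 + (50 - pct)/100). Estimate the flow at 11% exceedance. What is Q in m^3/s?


Q = 154.9 * (1 + (50 - 11)/100) = 215.3110 m^3/s


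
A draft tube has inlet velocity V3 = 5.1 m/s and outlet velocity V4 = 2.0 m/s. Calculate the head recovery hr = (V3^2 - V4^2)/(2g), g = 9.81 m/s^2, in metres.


hr = (5.1^2 - 2.0^2) / (2*9.81) = 1.1218 m


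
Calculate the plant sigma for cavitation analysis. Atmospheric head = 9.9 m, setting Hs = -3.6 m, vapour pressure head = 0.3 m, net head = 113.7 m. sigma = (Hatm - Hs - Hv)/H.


sigma = (9.9 - (-3.6) - 0.3) / 113.7 = 0.1161


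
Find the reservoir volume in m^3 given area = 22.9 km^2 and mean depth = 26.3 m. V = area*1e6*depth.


V = 22.9 * 1e6 * 26.3 = 6.0227e+08 m^3


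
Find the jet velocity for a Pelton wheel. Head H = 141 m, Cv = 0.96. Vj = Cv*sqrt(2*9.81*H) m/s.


Vj = 0.96 * sqrt(2*9.81*141) = 50.4929 m/s


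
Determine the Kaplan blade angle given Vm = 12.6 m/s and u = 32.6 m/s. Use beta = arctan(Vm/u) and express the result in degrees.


beta = arctan(12.6 / 32.6) = 21.1317 degrees


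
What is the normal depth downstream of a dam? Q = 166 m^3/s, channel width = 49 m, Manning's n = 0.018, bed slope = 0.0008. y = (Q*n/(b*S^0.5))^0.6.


y = (166 * 0.018 / (49 * 0.0008^0.5))^0.6 = 1.5856 m


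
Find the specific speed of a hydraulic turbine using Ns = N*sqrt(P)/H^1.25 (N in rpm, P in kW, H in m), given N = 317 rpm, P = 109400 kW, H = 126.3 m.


Ns = 317 * 109400^0.5 / 126.3^1.25 = 247.6360


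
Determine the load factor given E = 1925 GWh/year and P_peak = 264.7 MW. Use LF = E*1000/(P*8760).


LF = 1925 * 1000 / (264.7 * 8760) = 0.8302


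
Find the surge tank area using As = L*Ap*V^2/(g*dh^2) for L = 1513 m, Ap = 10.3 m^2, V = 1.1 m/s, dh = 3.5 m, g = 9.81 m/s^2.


As = 1513 * 10.3 * 1.1^2 / (9.81 * 3.5^2) = 156.9121 m^2


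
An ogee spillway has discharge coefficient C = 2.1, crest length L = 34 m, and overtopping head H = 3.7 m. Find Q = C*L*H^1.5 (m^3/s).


Q = 2.1 * 34 * 3.7^1.5 = 508.1604 m^3/s


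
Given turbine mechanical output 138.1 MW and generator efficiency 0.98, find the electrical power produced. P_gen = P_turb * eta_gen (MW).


P_gen = 138.1 * 0.98 = 135.3380 MW


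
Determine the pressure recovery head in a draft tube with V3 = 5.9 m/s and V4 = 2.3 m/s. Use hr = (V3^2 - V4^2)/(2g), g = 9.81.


hr = (5.9^2 - 2.3^2) / (2*9.81) = 1.5046 m


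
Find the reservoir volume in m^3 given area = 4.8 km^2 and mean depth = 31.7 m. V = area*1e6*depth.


V = 4.8 * 1e6 * 31.7 = 1.5216e+08 m^3


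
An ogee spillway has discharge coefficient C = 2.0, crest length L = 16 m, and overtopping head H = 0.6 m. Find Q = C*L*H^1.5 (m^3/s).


Q = 2.0 * 16 * 0.6^1.5 = 14.8723 m^3/s


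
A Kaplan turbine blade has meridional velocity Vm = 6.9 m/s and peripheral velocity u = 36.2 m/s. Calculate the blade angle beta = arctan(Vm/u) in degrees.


beta = arctan(6.9 / 36.2) = 10.7916 degrees


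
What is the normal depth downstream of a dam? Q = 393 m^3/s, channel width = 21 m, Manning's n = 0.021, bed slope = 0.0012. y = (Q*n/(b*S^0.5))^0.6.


y = (393 * 0.021 / (21 * 0.0012^0.5))^0.6 = 4.2942 m


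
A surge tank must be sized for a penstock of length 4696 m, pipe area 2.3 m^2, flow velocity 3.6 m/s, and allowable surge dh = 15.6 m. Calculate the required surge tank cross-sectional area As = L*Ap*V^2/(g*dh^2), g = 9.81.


As = 4696 * 2.3 * 3.6^2 / (9.81 * 15.6^2) = 58.6331 m^2


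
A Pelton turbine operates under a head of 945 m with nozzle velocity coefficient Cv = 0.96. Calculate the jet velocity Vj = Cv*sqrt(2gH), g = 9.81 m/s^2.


Vj = 0.96 * sqrt(2*9.81*945) = 130.7184 m/s


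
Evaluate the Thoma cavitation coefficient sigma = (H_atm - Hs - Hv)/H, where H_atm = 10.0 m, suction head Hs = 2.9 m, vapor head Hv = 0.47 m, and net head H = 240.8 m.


sigma = (10.0 - 2.9 - 0.47) / 240.8 = 0.0275


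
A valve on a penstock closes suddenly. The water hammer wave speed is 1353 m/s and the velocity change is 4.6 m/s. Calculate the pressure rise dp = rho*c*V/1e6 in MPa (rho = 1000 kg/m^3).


dp = 1000 * 1353 * 4.6 / 1e6 = 6.2238 MPa


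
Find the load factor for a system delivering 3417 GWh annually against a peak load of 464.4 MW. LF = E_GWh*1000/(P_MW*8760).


LF = 3417 * 1000 / (464.4 * 8760) = 0.8399


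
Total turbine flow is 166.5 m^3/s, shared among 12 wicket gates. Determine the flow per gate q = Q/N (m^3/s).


q = 166.5 / 12 = 13.8750 m^3/s


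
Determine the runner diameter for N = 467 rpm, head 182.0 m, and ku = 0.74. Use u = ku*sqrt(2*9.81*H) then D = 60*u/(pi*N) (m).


u = 0.74 * sqrt(2*9.81*182.0) = 44.2198 m/s
D = 60 * 44.2198 / (pi * 467) = 1.8084 m


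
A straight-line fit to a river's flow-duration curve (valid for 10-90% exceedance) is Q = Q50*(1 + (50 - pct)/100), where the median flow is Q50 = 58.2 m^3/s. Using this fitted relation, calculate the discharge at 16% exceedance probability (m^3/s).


Q = 58.2 * (1 + (50 - 16)/100) = 77.9880 m^3/s


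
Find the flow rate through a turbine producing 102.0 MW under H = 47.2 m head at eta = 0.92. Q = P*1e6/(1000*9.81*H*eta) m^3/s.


Q = 102.0 * 1e6 / (1000 * 9.81 * 47.2 * 0.92) = 239.4426 m^3/s


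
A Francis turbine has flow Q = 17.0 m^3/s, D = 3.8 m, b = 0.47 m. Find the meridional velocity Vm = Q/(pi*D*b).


Vm = 17.0 / (pi * 3.8 * 0.47) = 3.0298 m/s


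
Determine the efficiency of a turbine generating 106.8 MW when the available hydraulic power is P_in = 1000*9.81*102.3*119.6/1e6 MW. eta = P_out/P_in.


P_in = 1000 * 9.81 * 102.3 * 119.6 / 1e6 = 120.0261 MW
eta = 106.8 / 120.0261 = 0.8898


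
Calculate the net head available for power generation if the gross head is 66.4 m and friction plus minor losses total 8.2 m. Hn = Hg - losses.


Hn = 66.4 - 8.2 = 58.2000 m


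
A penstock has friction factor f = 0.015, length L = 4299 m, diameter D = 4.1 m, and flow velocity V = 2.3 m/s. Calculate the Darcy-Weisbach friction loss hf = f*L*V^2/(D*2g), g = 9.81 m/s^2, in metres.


hf = 0.015 * 4299 * 2.3^2 / (4.1 * 2 * 9.81) = 4.2406 m


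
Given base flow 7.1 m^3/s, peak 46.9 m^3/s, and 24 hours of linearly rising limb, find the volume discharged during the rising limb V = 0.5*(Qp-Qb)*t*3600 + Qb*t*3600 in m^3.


V = 0.5*(46.9 - 7.1)*24*3600 + 7.1*24*3600 = 2.3328e+06 m^3


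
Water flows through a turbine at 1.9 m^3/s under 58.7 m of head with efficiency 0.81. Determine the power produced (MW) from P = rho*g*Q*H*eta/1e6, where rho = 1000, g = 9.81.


P = 1000 * 9.81 * 1.9 * 58.7 * 0.81 / 1e6 = 0.8862 MW


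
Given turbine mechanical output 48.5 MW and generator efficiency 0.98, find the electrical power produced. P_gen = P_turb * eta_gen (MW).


P_gen = 48.5 * 0.98 = 47.5300 MW


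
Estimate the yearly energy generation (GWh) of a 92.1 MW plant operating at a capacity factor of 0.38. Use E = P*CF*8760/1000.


E = 92.1 * 0.38 * 8760 / 1000 = 306.5825 GWh


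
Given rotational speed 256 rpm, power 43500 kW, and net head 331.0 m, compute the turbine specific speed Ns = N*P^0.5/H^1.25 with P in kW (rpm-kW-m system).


Ns = 256 * 43500^0.5 / 331.0^1.25 = 37.8181


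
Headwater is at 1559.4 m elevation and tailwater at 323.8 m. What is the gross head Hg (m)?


Hg = 1559.4 - 323.8 = 1235.6000 m


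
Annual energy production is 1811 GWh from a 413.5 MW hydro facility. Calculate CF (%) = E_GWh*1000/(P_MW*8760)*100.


CF = 1811 * 1000 / (413.5 * 8760) * 100 = 49.9964 %


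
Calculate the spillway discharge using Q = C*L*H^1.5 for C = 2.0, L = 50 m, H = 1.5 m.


Q = 2.0 * 50 * 1.5^1.5 = 183.7117 m^3/s


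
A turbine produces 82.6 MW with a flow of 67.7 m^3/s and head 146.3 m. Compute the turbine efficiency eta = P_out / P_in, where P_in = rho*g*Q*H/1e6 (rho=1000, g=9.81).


P_in = 1000 * 9.81 * 67.7 * 146.3 / 1e6 = 97.1632 MW
eta = 82.6 / 97.1632 = 0.8501


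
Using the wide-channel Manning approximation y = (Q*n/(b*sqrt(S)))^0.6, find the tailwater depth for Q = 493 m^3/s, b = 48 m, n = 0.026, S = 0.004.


y = (493 * 0.026 / (48 * 0.004^0.5))^0.6 = 2.3732 m


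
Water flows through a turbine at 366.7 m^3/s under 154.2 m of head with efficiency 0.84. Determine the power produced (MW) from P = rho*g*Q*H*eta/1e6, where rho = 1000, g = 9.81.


P = 1000 * 9.81 * 366.7 * 154.2 * 0.84 / 1e6 = 465.9546 MW


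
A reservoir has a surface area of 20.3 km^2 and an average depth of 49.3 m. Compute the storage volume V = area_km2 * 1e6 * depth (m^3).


V = 20.3 * 1e6 * 49.3 = 1.0008e+09 m^3


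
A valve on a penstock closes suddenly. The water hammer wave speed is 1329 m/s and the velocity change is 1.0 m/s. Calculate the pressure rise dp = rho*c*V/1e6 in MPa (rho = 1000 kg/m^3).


dp = 1000 * 1329 * 1.0 / 1e6 = 1.3290 MPa


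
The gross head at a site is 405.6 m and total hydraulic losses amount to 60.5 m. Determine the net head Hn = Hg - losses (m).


Hn = 405.6 - 60.5 = 345.1000 m


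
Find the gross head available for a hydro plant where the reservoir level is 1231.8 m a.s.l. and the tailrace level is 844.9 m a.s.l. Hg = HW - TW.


Hg = 1231.8 - 844.9 = 386.9000 m


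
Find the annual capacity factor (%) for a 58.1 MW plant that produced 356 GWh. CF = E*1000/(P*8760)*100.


CF = 356 * 1000 / (58.1 * 8760) * 100 = 69.9471 %


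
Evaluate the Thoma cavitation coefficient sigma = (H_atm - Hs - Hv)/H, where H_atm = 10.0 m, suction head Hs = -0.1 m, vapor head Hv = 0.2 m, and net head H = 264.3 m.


sigma = (10.0 - (-0.1) - 0.2) / 264.3 = 0.0375


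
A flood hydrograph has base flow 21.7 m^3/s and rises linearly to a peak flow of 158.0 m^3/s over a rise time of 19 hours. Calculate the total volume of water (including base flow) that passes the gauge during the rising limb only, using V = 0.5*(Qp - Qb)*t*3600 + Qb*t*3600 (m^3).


V = 0.5*(158.0 - 21.7)*19*3600 + 21.7*19*3600 = 6.1457e+06 m^3


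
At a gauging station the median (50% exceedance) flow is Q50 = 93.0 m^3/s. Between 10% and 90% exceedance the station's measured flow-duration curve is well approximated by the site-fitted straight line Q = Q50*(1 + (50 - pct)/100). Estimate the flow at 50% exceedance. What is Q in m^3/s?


Q = 93.0 * (1 + (50 - 50)/100) = 93.0000 m^3/s


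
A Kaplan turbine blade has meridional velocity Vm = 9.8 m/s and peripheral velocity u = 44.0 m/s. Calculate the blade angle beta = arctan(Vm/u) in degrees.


beta = arctan(9.8 / 44.0) = 12.5564 degrees


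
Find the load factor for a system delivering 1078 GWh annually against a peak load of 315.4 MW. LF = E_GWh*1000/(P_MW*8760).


LF = 1078 * 1000 / (315.4 * 8760) = 0.3902


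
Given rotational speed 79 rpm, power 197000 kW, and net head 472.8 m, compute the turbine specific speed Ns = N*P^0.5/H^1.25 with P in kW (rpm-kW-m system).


Ns = 79 * 197000^0.5 / 472.8^1.25 = 15.9043


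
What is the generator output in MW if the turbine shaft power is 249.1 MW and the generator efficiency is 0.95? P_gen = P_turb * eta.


P_gen = 249.1 * 0.95 = 236.6450 MW


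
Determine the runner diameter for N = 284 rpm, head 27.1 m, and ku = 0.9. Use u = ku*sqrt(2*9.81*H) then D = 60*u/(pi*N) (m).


u = 0.9 * sqrt(2*9.81*27.1) = 20.7528 m/s
D = 60 * 20.7528 / (pi * 284) = 1.3956 m


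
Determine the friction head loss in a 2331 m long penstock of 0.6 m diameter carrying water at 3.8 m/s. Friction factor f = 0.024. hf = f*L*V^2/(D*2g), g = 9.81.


hf = 0.024 * 2331 * 3.8^2 / (0.6 * 2 * 9.81) = 68.6231 m


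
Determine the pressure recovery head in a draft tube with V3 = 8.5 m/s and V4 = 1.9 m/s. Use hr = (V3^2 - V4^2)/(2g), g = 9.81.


hr = (8.5^2 - 1.9^2) / (2*9.81) = 3.4985 m


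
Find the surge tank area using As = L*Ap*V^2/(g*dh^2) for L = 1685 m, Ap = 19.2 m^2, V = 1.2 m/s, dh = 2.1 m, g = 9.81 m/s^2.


As = 1685 * 19.2 * 1.2^2 / (9.81 * 2.1^2) = 1076.8520 m^2


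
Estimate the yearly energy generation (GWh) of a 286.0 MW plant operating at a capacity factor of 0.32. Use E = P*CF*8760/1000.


E = 286.0 * 0.32 * 8760 / 1000 = 801.7152 GWh


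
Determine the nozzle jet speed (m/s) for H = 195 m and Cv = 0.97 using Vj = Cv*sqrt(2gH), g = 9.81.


Vj = 0.97 * sqrt(2*9.81*195) = 59.9982 m/s


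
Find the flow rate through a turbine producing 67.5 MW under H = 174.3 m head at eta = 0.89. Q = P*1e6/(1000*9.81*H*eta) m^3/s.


Q = 67.5 * 1e6 / (1000 * 9.81 * 174.3 * 0.89) = 44.3555 m^3/s


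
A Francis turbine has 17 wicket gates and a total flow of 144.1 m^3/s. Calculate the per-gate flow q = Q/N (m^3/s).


q = 144.1 / 17 = 8.4765 m^3/s


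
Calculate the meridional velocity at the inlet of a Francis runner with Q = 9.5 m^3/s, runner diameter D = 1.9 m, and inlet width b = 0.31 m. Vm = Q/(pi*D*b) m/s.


Vm = 9.5 / (pi * 1.9 * 0.31) = 5.1340 m/s


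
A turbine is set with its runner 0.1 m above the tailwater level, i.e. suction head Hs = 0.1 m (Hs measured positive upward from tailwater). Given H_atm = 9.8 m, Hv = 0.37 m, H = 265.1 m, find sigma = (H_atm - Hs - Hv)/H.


sigma = (9.8 - 0.1 - 0.37) / 265.1 = 0.0352


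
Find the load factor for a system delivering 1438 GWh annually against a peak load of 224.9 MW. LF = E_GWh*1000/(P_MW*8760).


LF = 1438 * 1000 / (224.9 * 8760) = 0.7299


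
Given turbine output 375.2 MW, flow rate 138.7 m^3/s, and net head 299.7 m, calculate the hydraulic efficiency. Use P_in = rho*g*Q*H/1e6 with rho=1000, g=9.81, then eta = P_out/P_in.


P_in = 1000 * 9.81 * 138.7 * 299.7 / 1e6 = 407.7859 MW
eta = 375.2 / 407.7859 = 0.9201


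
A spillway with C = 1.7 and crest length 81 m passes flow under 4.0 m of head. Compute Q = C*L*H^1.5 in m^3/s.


Q = 1.7 * 81 * 4.0^1.5 = 1101.6000 m^3/s


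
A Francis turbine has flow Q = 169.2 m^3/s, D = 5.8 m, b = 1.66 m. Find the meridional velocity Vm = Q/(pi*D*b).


Vm = 169.2 / (pi * 5.8 * 1.66) = 5.5939 m/s


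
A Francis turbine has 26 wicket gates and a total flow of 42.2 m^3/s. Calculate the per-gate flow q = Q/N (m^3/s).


q = 42.2 / 26 = 1.6231 m^3/s


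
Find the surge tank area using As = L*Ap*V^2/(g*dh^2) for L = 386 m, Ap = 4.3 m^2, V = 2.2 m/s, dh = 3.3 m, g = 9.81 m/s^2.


As = 386 * 4.3 * 2.2^2 / (9.81 * 3.3^2) = 75.1976 m^2


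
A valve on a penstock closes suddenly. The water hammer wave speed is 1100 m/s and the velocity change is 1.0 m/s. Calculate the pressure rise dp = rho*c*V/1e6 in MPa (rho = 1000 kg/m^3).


dp = 1000 * 1100 * 1.0 / 1e6 = 1.1000 MPa


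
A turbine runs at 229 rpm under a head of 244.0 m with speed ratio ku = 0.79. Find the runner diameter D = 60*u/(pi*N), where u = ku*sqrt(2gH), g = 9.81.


u = 0.79 * sqrt(2*9.81*244.0) = 54.6602 m/s
D = 60 * 54.6602 / (pi * 229) = 4.5587 m


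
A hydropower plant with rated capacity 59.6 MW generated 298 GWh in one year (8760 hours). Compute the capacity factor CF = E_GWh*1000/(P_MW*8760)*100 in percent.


CF = 298 * 1000 / (59.6 * 8760) * 100 = 57.0776 %


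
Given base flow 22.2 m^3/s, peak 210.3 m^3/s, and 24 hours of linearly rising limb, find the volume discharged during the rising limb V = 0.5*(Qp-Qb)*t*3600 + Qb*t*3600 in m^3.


V = 0.5*(210.3 - 22.2)*24*3600 + 22.2*24*3600 = 1.0044e+07 m^3


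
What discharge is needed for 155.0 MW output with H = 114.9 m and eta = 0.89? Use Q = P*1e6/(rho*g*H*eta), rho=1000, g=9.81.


Q = 155.0 * 1e6 / (1000 * 9.81 * 114.9 * 0.89) = 154.5086 m^3/s


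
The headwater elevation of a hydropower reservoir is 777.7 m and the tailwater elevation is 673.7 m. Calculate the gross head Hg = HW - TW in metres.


Hg = 777.7 - 673.7 = 104.0000 m


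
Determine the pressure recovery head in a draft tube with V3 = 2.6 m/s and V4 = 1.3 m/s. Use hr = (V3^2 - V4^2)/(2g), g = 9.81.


hr = (2.6^2 - 1.3^2) / (2*9.81) = 0.2584 m


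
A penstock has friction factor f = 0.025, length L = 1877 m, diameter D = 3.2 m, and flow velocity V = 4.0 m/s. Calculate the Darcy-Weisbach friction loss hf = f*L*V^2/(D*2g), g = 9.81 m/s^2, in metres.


hf = 0.025 * 1877 * 4.0^2 / (3.2 * 2 * 9.81) = 11.9585 m


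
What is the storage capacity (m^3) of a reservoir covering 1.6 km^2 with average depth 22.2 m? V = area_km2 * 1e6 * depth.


V = 1.6 * 1e6 * 22.2 = 3.5520e+07 m^3


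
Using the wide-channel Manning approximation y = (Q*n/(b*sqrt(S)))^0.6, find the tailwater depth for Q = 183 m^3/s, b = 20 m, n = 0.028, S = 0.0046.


y = (183 * 0.028 / (20 * 0.0046^0.5))^0.6 = 2.2198 m


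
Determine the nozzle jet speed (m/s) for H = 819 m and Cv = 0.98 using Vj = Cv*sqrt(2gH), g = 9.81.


Vj = 0.98 * sqrt(2*9.81*819) = 124.2274 m/s


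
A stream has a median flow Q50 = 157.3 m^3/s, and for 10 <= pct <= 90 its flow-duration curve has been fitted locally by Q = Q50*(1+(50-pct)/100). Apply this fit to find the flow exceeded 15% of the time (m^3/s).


Q = 157.3 * (1 + (50 - 15)/100) = 212.3550 m^3/s


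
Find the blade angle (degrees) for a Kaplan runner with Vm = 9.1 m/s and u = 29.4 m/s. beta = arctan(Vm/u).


beta = arctan(9.1 / 29.4) = 17.1985 degrees


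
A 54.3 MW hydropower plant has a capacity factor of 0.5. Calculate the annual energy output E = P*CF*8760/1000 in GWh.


E = 54.3 * 0.5 * 8760 / 1000 = 237.8340 GWh


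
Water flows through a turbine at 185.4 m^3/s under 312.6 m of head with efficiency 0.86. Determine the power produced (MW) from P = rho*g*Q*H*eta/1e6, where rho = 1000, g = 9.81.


P = 1000 * 9.81 * 185.4 * 312.6 * 0.86 / 1e6 = 488.9519 MW


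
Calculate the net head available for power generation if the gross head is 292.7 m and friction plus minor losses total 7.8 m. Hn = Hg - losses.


Hn = 292.7 - 7.8 = 284.9000 m


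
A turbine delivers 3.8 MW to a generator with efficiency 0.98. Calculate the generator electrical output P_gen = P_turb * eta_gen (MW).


P_gen = 3.8 * 0.98 = 3.7240 MW


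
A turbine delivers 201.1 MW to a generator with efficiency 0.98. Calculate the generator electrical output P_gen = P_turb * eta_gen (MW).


P_gen = 201.1 * 0.98 = 197.0780 MW


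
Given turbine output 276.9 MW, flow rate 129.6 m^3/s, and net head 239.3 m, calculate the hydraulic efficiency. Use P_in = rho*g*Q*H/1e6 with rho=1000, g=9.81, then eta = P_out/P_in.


P_in = 1000 * 9.81 * 129.6 * 239.3 / 1e6 = 304.2403 MW
eta = 276.9 / 304.2403 = 0.9101


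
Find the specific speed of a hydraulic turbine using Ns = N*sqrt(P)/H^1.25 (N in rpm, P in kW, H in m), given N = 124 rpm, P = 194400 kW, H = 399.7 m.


Ns = 124 * 194400^0.5 / 399.7^1.25 = 30.5916


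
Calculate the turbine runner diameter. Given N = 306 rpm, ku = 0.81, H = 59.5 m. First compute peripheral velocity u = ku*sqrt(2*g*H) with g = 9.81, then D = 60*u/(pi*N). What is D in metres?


u = 0.81 * sqrt(2*9.81*59.5) = 27.6753 m/s
D = 60 * 27.6753 / (pi * 306) = 1.7273 m


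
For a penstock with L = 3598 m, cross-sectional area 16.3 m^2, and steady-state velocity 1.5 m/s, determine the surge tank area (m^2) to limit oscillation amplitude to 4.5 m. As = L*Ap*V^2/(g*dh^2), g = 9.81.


As = 3598 * 16.3 * 1.5^2 / (9.81 * 4.5^2) = 664.2587 m^2


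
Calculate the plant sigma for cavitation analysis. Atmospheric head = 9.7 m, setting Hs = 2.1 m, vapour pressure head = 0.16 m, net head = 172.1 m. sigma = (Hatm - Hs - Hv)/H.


sigma = (9.7 - 2.1 - 0.16) / 172.1 = 0.0432


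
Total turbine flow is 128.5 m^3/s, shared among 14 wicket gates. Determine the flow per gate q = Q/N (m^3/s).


q = 128.5 / 14 = 9.1786 m^3/s


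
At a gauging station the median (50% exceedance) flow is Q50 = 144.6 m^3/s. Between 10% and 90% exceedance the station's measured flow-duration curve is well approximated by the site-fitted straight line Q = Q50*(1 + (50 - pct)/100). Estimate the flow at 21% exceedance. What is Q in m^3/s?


Q = 144.6 * (1 + (50 - 21)/100) = 186.5340 m^3/s


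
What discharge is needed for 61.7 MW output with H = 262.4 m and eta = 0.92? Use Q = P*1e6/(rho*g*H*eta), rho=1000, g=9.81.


Q = 61.7 * 1e6 / (1000 * 9.81 * 262.4 * 0.92) = 26.0534 m^3/s


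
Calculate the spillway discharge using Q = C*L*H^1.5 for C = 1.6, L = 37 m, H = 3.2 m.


Q = 1.6 * 37 * 3.2^1.5 = 338.8806 m^3/s


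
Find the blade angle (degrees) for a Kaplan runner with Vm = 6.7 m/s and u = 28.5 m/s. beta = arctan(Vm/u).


beta = arctan(6.7 / 28.5) = 13.2293 degrees


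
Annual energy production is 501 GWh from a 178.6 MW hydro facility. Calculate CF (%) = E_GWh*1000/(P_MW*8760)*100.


CF = 501 * 1000 / (178.6 * 8760) * 100 = 32.0223 %


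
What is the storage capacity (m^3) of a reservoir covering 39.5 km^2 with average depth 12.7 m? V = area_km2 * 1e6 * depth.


V = 39.5 * 1e6 * 12.7 = 5.0165e+08 m^3


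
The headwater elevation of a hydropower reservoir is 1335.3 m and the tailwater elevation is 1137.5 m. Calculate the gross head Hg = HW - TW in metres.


Hg = 1335.3 - 1137.5 = 197.8000 m


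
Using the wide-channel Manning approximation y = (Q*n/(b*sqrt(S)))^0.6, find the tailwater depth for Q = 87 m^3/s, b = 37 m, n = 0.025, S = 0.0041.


y = (87 * 0.025 / (37 * 0.0041^0.5))^0.6 = 0.9500 m


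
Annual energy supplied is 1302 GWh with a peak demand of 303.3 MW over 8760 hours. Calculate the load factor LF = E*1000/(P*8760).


LF = 1302 * 1000 / (303.3 * 8760) = 0.4900


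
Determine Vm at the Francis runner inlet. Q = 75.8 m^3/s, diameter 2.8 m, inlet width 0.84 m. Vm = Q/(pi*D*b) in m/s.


Vm = 75.8 / (pi * 2.8 * 0.84) = 10.2585 m/s


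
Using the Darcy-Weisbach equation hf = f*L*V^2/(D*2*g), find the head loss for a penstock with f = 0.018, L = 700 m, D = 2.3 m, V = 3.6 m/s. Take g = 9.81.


hf = 0.018 * 700 * 3.6^2 / (2.3 * 2 * 9.81) = 3.6187 m


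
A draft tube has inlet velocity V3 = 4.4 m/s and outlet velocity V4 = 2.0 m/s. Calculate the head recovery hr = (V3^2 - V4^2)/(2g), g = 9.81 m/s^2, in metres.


hr = (4.4^2 - 2.0^2) / (2*9.81) = 0.7829 m


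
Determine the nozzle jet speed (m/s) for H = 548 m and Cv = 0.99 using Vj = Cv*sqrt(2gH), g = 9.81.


Vj = 0.99 * sqrt(2*9.81*548) = 102.6538 m/s


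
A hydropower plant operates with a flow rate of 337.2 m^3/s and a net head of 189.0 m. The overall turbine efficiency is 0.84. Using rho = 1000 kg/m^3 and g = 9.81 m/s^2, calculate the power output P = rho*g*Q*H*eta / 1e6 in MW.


P = 1000 * 9.81 * 337.2 * 189.0 * 0.84 / 1e6 = 525.1673 MW


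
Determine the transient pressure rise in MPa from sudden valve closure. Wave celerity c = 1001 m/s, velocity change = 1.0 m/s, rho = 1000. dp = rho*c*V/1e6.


dp = 1000 * 1001 * 1.0 / 1e6 = 1.0010 MPa


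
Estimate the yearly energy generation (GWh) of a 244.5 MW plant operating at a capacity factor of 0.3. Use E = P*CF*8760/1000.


E = 244.5 * 0.3 * 8760 / 1000 = 642.5460 GWh


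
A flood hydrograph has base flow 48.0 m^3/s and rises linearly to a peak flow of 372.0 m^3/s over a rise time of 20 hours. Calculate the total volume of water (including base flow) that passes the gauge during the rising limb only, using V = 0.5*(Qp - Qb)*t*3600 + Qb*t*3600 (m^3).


V = 0.5*(372.0 - 48.0)*20*3600 + 48.0*20*3600 = 1.5120e+07 m^3


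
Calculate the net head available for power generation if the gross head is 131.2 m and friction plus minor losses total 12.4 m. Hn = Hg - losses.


Hn = 131.2 - 12.4 = 118.8000 m


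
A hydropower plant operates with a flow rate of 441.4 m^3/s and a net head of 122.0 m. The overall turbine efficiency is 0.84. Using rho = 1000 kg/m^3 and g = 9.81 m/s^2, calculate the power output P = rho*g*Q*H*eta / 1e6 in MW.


P = 1000 * 9.81 * 441.4 * 122.0 * 0.84 / 1e6 = 443.7521 MW


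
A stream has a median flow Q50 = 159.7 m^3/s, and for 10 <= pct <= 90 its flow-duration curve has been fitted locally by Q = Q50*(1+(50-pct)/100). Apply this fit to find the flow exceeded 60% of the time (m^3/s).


Q = 159.7 * (1 + (50 - 60)/100) = 143.7300 m^3/s


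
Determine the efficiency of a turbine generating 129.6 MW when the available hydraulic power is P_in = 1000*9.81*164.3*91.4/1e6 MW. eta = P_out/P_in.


P_in = 1000 * 9.81 * 164.3 * 91.4 / 1e6 = 147.3170 MW
eta = 129.6 / 147.3170 = 0.8797


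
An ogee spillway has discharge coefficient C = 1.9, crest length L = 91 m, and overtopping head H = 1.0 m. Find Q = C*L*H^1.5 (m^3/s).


Q = 1.9 * 91 * 1.0^1.5 = 172.9000 m^3/s


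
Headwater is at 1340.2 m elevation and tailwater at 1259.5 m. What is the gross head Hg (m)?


Hg = 1340.2 - 1259.5 = 80.7000 m


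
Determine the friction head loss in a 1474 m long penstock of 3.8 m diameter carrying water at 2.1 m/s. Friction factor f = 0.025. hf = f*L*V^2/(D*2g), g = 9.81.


hf = 0.025 * 1474 * 2.1^2 / (3.8 * 2 * 9.81) = 2.1797 m


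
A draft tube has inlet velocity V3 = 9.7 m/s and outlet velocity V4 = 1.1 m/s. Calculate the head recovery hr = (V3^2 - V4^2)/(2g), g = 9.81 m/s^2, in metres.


hr = (9.7^2 - 1.1^2) / (2*9.81) = 4.7339 m


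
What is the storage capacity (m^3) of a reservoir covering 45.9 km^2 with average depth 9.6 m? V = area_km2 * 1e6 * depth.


V = 45.9 * 1e6 * 9.6 = 4.4064e+08 m^3


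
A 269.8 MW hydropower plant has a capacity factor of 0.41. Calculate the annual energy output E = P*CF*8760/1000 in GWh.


E = 269.8 * 0.41 * 8760 / 1000 = 969.0137 GWh


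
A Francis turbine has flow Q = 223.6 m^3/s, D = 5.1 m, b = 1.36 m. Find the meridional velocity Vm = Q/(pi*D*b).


Vm = 223.6 / (pi * 5.1 * 1.36) = 10.2615 m/s


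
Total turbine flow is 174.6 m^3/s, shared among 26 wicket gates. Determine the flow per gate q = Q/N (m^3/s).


q = 174.6 / 26 = 6.7154 m^3/s


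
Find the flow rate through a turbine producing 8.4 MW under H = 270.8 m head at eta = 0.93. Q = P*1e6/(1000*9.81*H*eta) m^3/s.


Q = 8.4 * 1e6 / (1000 * 9.81 * 270.8 * 0.93) = 3.4000 m^3/s


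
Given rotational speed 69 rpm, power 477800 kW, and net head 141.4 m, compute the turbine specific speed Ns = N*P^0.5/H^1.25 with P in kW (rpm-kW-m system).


Ns = 69 * 477800^0.5 / 141.4^1.25 = 97.8161


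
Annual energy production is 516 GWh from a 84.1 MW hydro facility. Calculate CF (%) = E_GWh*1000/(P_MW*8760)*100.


CF = 516 * 1000 / (84.1 * 8760) * 100 = 70.0406 %


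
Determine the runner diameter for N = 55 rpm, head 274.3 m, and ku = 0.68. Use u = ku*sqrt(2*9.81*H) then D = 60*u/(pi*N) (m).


u = 0.68 * sqrt(2*9.81*274.3) = 49.8852 m/s
D = 60 * 49.8852 / (pi * 55) = 17.3225 m


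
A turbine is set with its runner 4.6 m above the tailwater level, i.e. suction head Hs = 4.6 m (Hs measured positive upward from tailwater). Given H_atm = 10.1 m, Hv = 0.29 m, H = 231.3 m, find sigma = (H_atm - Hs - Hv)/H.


sigma = (10.1 - 4.6 - 0.29) / 231.3 = 0.0225


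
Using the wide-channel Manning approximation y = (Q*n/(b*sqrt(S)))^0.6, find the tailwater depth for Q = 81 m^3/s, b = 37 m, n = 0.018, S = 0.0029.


y = (81 * 0.018 / (37 * 0.0029^0.5))^0.6 = 0.8291 m


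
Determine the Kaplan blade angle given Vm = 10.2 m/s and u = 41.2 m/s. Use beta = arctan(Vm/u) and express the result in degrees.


beta = arctan(10.2 / 41.2) = 13.9053 degrees


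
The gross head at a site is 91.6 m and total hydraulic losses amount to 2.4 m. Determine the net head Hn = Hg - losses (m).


Hn = 91.6 - 2.4 = 89.2000 m


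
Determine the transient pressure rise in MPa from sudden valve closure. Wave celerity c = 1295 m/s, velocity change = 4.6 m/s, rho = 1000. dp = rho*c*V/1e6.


dp = 1000 * 1295 * 4.6 / 1e6 = 5.9570 MPa


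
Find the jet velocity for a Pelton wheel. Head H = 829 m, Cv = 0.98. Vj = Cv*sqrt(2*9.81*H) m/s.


Vj = 0.98 * sqrt(2*9.81*829) = 124.9835 m/s


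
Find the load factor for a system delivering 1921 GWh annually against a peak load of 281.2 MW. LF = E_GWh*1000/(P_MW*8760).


LF = 1921 * 1000 / (281.2 * 8760) = 0.7798


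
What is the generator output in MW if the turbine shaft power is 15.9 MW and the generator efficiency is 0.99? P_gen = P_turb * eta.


P_gen = 15.9 * 0.99 = 15.7410 MW


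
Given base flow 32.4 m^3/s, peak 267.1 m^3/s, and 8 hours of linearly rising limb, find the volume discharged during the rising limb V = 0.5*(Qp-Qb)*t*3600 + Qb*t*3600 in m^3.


V = 0.5*(267.1 - 32.4)*8*3600 + 32.4*8*3600 = 4.3128e+06 m^3


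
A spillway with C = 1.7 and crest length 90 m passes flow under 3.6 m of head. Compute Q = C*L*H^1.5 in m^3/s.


Q = 1.7 * 90 * 3.6^1.5 = 1045.0695 m^3/s


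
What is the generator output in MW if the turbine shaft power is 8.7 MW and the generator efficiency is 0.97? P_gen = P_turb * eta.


P_gen = 8.7 * 0.97 = 8.4390 MW
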